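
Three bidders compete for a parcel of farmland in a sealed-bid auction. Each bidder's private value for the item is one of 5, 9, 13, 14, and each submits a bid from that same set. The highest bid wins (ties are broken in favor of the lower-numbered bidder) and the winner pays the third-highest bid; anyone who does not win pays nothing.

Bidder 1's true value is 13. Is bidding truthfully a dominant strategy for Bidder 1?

No

Consider the case where Bidder 2 bids 5 and Bidder 3 bids 14.
Truthful bid 13: loses, pays 0, utility 0.
Bid 14 instead: wins, pays 5, utility 13 - 5 = 8.
Since 8 > 0, bidding 14 is strictly better here, so truthful bidding is not dominant.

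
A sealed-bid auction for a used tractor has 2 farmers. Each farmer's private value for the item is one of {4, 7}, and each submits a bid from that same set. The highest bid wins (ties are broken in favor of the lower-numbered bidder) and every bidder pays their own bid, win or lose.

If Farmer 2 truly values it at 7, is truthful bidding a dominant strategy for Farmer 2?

Consider the case where Farmer 1 bids 7.
Truthful bid 7: loses but pays 7, utility -7.
Bid 4 instead: loses but pays 4, utility -4.
Since -4 > -7, bidding 4 is strictly better here, so truthful bidding is not dominant.

No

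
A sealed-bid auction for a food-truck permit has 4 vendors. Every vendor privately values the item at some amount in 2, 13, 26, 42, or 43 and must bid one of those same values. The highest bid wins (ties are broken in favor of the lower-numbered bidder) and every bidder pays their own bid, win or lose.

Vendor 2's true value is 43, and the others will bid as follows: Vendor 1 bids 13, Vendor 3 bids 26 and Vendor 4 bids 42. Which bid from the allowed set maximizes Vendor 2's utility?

Bid 2: loses but pays 2, utility -2.
Bid 13: loses but pays 13, utility -13.
Bid 26: loses but pays 26, utility -26.
Bid 42: wins, pays 42, utility 43 - 42 = 1.
Bid 43: wins, pays 43, utility 43 - 43 = 0.
The best choice is 42 with utility 1.

42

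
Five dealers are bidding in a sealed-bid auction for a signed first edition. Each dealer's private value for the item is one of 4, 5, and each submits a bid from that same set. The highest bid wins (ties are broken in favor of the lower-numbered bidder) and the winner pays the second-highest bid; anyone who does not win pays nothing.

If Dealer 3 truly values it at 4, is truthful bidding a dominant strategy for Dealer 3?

Check each profile of the others' bids and compare truth against every alternative bid.
Others bid (4, 4, 4, 5): truth gives 0, best alternative gives -1.
Others bid (4, 4, 5, 4): truth gives 0, best alternative gives -1.
Others bid (4, 4, 5, 5): truth gives 0, best alternative gives -1.
Others bid (4, 4, 4, 4): truth gives 0, best alternative gives 0.
Others bid (4, 5, 4, 4): truth gives 0, best alternative gives 0.
Others bid (4, 5, 4, 5): truth gives 0, best alternative gives 0.
(Remaining 10 profiles checked similarly; truth is weakly best in each.)
In every case the truthful bid is at least as good as any alternative, so it is a dominant strategy.

Yes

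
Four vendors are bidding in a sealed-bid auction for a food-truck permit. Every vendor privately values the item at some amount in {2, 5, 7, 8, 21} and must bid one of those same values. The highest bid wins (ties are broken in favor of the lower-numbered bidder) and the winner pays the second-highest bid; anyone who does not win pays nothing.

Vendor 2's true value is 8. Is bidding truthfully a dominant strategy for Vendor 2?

Yes

Check each profile of the others' bids and compare truth against every alternative bid.
Others bid (2, 2, 2): truth gives 6, best alternative gives 6.
Others bid (2, 2, 5): truth gives 3, best alternative gives 3.
Others bid (2, 5, 2): truth gives 3, best alternative gives 3.
Others bid (2, 5, 5): truth gives 3, best alternative gives 3.
Others bid (5, 2, 2): truth gives 3, best alternative gives 3.
Others bid (5, 2, 5): truth gives 3, best alternative gives 3.
(Remaining 119 profiles checked similarly; truth is weakly best in each.)
In every case the truthful bid is at least as good as any alternative, so it is a dominant strategy.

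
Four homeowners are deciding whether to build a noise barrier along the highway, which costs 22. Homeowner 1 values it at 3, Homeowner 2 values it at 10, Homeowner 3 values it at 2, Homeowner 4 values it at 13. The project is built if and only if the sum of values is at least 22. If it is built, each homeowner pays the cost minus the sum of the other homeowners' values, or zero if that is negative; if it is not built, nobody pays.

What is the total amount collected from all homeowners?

Total value 28 ≥ cost 22, so it is built.
Homeowner 1: others sum to 25; max(0, 22 - 25) = 0.
Homeowner 2: others sum to 18; max(0, 22 - 18) = 4.
Homeowner 3: others sum to 26; max(0, 22 - 26) = 0.
Homeowner 4: others sum to 15; max(0, 22 - 15) = 7.
Total collected = 0 + 4 + 0 + 7 = 11.

11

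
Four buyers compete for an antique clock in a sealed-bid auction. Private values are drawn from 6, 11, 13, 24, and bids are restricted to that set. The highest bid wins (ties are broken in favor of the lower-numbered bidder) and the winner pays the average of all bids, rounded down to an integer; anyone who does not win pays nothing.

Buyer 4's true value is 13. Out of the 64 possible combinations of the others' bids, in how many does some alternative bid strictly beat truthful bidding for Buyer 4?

3

Others bid (6, 6, 13): truth gives 0; bid 24 gives 1 > 0. Violating.
Others bid (6, 13, 6): truth gives 0; bid 24 gives 1 > 0. Violating.
Others bid (13, 6, 6): truth gives 0; bid 24 gives 1 > 0. Violating.
Others bid (6, 6, 6): truth gives 6; no alternative beats it.
Others bid (6, 6, 11): truth gives 4; no alternative beats it.
(Checking all 64 profiles: 3 have a profitable deviation, 61 do not.)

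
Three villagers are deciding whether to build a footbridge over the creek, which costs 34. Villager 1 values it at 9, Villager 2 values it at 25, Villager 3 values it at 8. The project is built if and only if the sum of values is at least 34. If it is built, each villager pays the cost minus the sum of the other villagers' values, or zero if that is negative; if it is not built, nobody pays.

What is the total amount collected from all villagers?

Total value 42 ≥ cost 34, so it is built.
Villager 1: others sum to 33; max(0, 34 - 33) = 1.
Villager 2: others sum to 17; max(0, 34 - 17) = 17.
Villager 3: others sum to 34; max(0, 34 - 34) = 0.
Total collected = 1 + 17 + 0 = 18.

18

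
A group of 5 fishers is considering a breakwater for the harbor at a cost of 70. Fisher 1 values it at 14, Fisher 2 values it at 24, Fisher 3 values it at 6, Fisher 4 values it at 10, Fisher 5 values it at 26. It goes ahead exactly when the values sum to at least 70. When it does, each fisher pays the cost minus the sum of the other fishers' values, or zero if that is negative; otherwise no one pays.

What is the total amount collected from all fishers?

34

Total value 80 ≥ cost 70, so it is built.
Fisher 1: others sum to 66; max(0, 70 - 66) = 4.
Fisher 2: others sum to 56; max(0, 70 - 56) = 14.
Fisher 3: others sum to 74; max(0, 70 - 74) = 0.
Fisher 4: others sum to 70; max(0, 70 - 70) = 0.
Fisher 5: others sum to 54; max(0, 70 - 54) = 16.
Total collected = 4 + 14 + 0 + 0 + 16 = 34.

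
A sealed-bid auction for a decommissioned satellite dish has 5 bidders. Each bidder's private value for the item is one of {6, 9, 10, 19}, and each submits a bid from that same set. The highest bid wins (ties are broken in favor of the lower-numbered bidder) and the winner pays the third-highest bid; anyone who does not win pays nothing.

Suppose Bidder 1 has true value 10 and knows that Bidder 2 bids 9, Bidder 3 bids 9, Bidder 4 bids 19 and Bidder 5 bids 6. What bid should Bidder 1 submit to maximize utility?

19

Bid 6: loses, pays 0, utility 0.
Bid 9: loses, pays 0, utility 0.
Bid 10: loses, pays 0, utility 0.
Bid 19: wins, pays 9, utility 10 - 9 = 1.
The best choice is 19 with utility 1.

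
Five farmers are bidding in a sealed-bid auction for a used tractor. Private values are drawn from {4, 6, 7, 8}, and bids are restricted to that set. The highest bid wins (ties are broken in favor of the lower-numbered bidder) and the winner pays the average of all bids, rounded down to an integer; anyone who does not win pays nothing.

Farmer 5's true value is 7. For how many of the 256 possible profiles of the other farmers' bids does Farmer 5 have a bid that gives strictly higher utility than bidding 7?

60

Others bid (4, 4, 4, 7): truth gives 0; bid 8 gives 2 > 0. Violating.
Others bid (4, 4, 6, 7): truth gives 0; bid 8 gives 2 > 0. Violating.
Others bid (4, 4, 7, 4): truth gives 0; bid 8 gives 2 > 0. Violating.
Others bid (4, 4, 7, 6): truth gives 0; bid 8 gives 2 > 0. Violating.
Others bid (4, 4, 4, 4): truth gives 3; no alternative beats it.
Others bid (4, 4, 4, 6): truth gives 2; no alternative beats it.
(Checking all 256 profiles: 60 have a profitable deviation, 196 do not.)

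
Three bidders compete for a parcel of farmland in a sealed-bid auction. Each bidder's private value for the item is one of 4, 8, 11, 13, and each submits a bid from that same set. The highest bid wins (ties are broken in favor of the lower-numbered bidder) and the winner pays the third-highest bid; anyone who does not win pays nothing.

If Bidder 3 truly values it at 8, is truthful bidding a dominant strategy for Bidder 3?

No

Consider the case where Bidder 1 bids 4 and Bidder 2 bids 8.
Truthful bid 8: loses, pays 0, utility 0.
Bid 11 instead: wins, pays 4, utility 8 - 4 = 4.
Since 4 > 0, bidding 11 is strictly better here, so truthful bidding is not dominant.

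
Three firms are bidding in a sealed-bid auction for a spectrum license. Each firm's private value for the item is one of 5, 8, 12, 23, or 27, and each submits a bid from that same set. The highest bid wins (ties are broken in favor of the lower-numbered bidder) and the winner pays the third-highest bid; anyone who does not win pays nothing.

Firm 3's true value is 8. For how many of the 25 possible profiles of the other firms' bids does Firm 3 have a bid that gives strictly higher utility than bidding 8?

6

Others bid (5, 8): truth gives 0; bid 12 gives 3 > 0. Violating.
Others bid (5, 12): truth gives 0; bid 23 gives 3 > 0. Violating.
Others bid (5, 23): truth gives 0; bid 27 gives 3 > 0. Violating.
Others bid (8, 5): truth gives 0; bid 12 gives 3 > 0. Violating.
Others bid (5, 5): truth gives 3; no alternative beats it.
Others bid (5, 27): truth gives 0; no alternative beats it.
(Checking all 25 profiles: 6 have a profitable deviation, 19 do not.)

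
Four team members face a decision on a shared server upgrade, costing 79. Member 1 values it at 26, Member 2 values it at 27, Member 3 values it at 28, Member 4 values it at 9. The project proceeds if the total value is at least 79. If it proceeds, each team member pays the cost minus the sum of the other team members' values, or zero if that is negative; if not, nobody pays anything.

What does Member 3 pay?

Total value 90 ≥ cost 79, so the project is built.
The other team members' values sum to 62.
Cost minus that sum is 79 - 62 = 17.

17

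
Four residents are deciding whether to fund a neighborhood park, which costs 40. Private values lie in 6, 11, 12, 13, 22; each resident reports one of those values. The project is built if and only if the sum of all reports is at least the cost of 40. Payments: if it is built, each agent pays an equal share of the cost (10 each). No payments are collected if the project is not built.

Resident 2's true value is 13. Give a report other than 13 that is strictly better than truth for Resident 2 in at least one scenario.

Suppose Resident 1 reports 6, Resident 3 reports 6 and Resident 4 reports 6.
Report 13: project not built, utility 0.
Report 22: project built, pays 10, utility 13 - 10 = 3.
So reporting 22 beats truth here (3 > 0).

22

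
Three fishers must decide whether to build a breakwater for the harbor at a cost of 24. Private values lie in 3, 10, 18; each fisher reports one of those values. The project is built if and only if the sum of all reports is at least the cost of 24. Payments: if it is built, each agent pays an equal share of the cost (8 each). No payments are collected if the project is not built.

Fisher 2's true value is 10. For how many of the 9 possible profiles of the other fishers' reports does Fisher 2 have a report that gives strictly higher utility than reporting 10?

3

Others report (3, 3): truth gives 0; report 18 gives 2 > 0. Violating.
Others report (3, 10): truth gives 0; report 18 gives 2 > 0. Violating.
Others report (10, 3): truth gives 0; report 18 gives 2 > 0. Violating.
Others report (3, 18): truth gives 2; no alternative beats it.
Others report (10, 10): truth gives 2; no alternative beats it.
(Checking all 9 profiles: 3 have a profitable deviation, 6 do not.)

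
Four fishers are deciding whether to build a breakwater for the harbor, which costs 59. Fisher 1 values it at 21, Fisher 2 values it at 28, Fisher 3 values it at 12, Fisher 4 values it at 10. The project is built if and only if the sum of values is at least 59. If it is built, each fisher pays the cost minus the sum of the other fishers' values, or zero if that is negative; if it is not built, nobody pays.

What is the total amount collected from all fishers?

25

Total value 71 ≥ cost 59, so it is built.
Fisher 1: others sum to 50; max(0, 59 - 50) = 9.
Fisher 2: others sum to 43; max(0, 59 - 43) = 16.
Fisher 3: others sum to 59; max(0, 59 - 59) = 0.
Fisher 4: others sum to 61; max(0, 59 - 61) = 0.
Total collected = 9 + 16 + 0 + 0 = 25.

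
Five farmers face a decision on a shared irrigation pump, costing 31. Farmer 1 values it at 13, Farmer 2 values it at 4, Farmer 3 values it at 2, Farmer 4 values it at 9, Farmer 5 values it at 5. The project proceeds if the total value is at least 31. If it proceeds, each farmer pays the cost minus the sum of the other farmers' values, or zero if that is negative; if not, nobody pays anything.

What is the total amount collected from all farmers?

Total value 33 ≥ cost 31, so it is built.
Farmer 1: others sum to 20; max(0, 31 - 20) = 11.
Farmer 2: others sum to 29; max(0, 31 - 29) = 2.
Farmer 3: others sum to 31; max(0, 31 - 31) = 0.
Farmer 4: others sum to 24; max(0, 31 - 24) = 7.
Farmer 5: others sum to 28; max(0, 31 - 28) = 3.
Total collected = 11 + 2 + 0 + 7 + 3 = 23.

23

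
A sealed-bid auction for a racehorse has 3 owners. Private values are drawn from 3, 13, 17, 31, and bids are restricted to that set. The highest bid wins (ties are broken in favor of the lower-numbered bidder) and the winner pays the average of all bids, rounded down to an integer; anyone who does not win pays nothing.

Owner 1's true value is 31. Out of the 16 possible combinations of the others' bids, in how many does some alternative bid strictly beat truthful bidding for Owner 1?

Others bid (3, 3): truth gives 19; bid 3 gives 28 > 19. Violating.
Others bid (3, 13): truth gives 16; bid 13 gives 22 > 16. Violating.
Others bid (3, 17): truth gives 14; bid 17 gives 19 > 14. Violating.
Others bid (13, 3): truth gives 16; bid 13 gives 22 > 16. Violating.
Others bid (3, 31): truth gives 10; no alternative beats it.
Others bid (13, 31): truth gives 6; no alternative beats it.
(Checking all 16 profiles: 9 have a profitable deviation, 7 do not.)

9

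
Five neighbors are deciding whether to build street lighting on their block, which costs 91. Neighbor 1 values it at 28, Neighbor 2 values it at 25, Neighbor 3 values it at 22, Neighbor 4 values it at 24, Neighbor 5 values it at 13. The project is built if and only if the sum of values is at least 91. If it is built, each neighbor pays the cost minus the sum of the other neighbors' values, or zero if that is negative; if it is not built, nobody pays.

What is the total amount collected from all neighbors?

15

Total value 112 ≥ cost 91, so it is built.
Neighbor 1: others sum to 84; max(0, 91 - 84) = 7.
Neighbor 2: others sum to 87; max(0, 91 - 87) = 4.
Neighbor 3: others sum to 90; max(0, 91 - 90) = 1.
Neighbor 4: others sum to 88; max(0, 91 - 88) = 3.
Neighbor 5: others sum to 99; max(0, 91 - 99) = 0.
Total collected = 7 + 4 + 1 + 3 + 0 = 15.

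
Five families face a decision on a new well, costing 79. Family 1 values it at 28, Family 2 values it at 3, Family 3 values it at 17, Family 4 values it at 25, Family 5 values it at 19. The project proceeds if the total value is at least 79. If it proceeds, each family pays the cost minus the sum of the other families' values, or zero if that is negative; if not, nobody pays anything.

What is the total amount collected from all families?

Total value 92 ≥ cost 79, so it is built.
Family 1: others sum to 64; max(0, 79 - 64) = 15.
Family 2: others sum to 89; max(0, 79 - 89) = 0.
Family 3: others sum to 75; max(0, 79 - 75) = 4.
Family 4: others sum to 67; max(0, 79 - 67) = 12.
Family 5: others sum to 73; max(0, 79 - 73) = 6.
Total collected = 15 + 0 + 4 + 12 + 6 = 37.

37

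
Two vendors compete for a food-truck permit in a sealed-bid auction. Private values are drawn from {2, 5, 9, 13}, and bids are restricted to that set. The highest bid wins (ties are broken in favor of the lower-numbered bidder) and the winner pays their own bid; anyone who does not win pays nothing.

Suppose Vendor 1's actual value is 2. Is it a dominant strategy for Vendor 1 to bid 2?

Check each profile of the others' bids and compare truth against every alternative bid.
Others bid (2): truth gives 0, best alternative gives -3.
Others bid (5): truth gives 0, best alternative gives -3.
Others bid (9): truth gives 0, best alternative gives 0.
Others bid (13): truth gives 0, best alternative gives 0.
In every case the truthful bid is at least as good as any alternative, so it is a dominant strategy.

Yes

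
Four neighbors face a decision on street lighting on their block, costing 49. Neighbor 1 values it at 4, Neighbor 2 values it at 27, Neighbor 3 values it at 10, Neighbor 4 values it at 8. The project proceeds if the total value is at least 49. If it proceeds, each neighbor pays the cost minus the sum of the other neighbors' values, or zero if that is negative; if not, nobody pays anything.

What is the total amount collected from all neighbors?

Total value 49 ≥ cost 49, so it is built.
Neighbor 1: others sum to 45; max(0, 49 - 45) = 4.
Neighbor 2: others sum to 22; max(0, 49 - 22) = 27.
Neighbor 3: others sum to 39; max(0, 49 - 39) = 10.
Neighbor 4: others sum to 41; max(0, 49 - 41) = 8.
Total collected = 4 + 27 + 10 + 8 = 49.

49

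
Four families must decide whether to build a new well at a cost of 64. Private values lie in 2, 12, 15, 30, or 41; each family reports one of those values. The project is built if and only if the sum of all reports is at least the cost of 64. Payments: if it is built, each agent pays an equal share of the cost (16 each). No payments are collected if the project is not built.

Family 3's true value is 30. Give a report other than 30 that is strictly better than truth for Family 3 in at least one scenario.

41

Suppose Family 1 reports 2, Family 2 reports 12 and Family 4 reports 12.
Report 30: project not built, utility 0.
Report 41: project built, pays 16, utility 30 - 16 = 14.
So reporting 41 beats truth here (14 > 0).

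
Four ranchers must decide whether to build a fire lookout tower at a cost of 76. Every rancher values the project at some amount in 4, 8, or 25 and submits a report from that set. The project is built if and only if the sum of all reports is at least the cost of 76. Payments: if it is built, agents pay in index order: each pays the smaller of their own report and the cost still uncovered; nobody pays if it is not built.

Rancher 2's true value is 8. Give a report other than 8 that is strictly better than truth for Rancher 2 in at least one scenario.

Suppose Rancher 1 reports 25, Rancher 3 reports 25 and Rancher 4 reports 25.
Report 8: project built, pays 8, utility 8 - 8 = 0.
Report 4: project built, pays 4, utility 8 - 4 = 4.
So reporting 4 beats truth here (4 > 0).

4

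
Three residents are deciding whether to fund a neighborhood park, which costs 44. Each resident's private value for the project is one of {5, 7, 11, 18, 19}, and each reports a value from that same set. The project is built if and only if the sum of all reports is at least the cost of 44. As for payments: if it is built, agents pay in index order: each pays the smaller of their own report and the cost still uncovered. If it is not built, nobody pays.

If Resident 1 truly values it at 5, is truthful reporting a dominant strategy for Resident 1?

Check each profile of the others' reports and compare truth against every alternative report.
Others report (18, 19): truth gives 0, best alternative gives -2.
Others report (19, 18): truth gives 0, best alternative gives -2.
Others report (19, 19): truth gives 0, best alternative gives -2.
Others report (5, 5): truth gives 0, best alternative gives 0.
Others report (5, 7): truth gives 0, best alternative gives 0.
Others report (5, 11): truth gives 0, best alternative gives 0.
(Remaining 19 profiles checked similarly; truth is weakly best in each.)
In every case the truthful report is at least as good as any alternative, so it is a dominant strategy.

Yes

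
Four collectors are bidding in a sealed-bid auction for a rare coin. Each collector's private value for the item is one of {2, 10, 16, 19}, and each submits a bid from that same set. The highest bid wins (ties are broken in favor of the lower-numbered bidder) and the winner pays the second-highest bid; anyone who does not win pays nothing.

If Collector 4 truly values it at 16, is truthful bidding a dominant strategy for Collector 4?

Check each profile of the others' bids and compare truth against every alternative bid.
Others bid (2, 2, 2): truth gives 14, best alternative gives 14.
Others bid (2, 2, 10): truth gives 6, best alternative gives 6.
Others bid (2, 10, 2): truth gives 6, best alternative gives 6.
Others bid (2, 10, 10): truth gives 6, best alternative gives 6.
Others bid (10, 2, 2): truth gives 6, best alternative gives 6.
Others bid (10, 2, 10): truth gives 6, best alternative gives 6.
(Remaining 58 profiles checked similarly; truth is weakly best in each.)
In every case the truthful bid is at least as good as any alternative, so it is a dominant strategy.

Yes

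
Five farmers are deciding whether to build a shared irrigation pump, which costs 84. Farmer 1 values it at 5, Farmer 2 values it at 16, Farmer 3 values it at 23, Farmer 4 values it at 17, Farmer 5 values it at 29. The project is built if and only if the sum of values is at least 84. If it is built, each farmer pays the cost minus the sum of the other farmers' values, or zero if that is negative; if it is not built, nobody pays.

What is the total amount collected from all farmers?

Total value 90 ≥ cost 84, so it is built.
Farmer 1: others sum to 85; max(0, 84 - 85) = 0.
Farmer 2: others sum to 74; max(0, 84 - 74) = 10.
Farmer 3: others sum to 67; max(0, 84 - 67) = 17.
Farmer 4: others sum to 73; max(0, 84 - 73) = 11.
Farmer 5: others sum to 61; max(0, 84 - 61) = 23.
Total collected = 0 + 10 + 17 + 11 + 23 = 61.

61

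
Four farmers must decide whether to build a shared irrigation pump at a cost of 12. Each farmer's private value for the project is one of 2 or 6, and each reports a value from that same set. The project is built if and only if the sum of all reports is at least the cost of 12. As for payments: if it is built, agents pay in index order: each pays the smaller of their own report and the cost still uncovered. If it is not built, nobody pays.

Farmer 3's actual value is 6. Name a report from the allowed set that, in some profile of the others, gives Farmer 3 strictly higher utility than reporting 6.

2

Suppose Farmer 1 reports 2, Farmer 2 reports 2 and Farmer 4 reports 6.
Report 6: project built, pays 6, utility 6 - 6 = 0.
Report 2: project built, pays 2, utility 6 - 2 = 4.
So reporting 2 beats truth here (4 > 0).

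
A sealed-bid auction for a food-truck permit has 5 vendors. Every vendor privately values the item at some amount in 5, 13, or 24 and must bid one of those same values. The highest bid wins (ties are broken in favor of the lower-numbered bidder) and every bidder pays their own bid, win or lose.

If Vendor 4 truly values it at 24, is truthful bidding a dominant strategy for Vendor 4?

Consider the case where Vendor 1 bids 5, Vendor 2 bids 5, Vendor 3 bids 5 and Vendor 5 bids 5.
Truthful bid 24: wins, pays 24, utility 24 - 24 = 0.
Bid 13 instead: wins, pays 13, utility 24 - 13 = 11.
Since 11 > 0, bidding 13 is strictly better here, so truthful bidding is not dominant.

No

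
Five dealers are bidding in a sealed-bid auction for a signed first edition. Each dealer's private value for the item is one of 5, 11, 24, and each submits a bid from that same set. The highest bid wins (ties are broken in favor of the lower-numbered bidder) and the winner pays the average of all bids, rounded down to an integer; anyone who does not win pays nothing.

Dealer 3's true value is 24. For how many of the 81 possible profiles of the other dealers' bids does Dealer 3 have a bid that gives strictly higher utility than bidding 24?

Others bid (5, 5, 5, 5): truth gives 16; bid 11 gives 18 > 16. Violating.
Others bid (5, 5, 5, 11): truth gives 14; bid 11 gives 17 > 14. Violating.
Others bid (5, 5, 11, 5): truth gives 14; bid 11 gives 17 > 14. Violating.
Others bid (5, 5, 11, 11): truth gives 13; bid 11 gives 16 > 13. Violating.
Others bid (5, 5, 5, 24): truth gives 12; no alternative beats it.
Others bid (5, 5, 11, 24): truth gives 11; no alternative beats it.
(Checking all 81 profiles: 4 have a profitable deviation, 77 do not.)

4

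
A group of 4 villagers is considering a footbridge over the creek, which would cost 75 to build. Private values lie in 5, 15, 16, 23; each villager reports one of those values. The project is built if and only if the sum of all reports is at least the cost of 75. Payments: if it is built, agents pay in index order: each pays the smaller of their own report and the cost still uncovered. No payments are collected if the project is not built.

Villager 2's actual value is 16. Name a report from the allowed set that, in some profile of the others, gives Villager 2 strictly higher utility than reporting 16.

15

Suppose Villager 1 reports 15, Villager 3 reports 23 and Villager 4 reports 23.
Report 16: project built, pays 16, utility 16 - 16 = 0.
Report 15: project built, pays 15, utility 16 - 15 = 1.
So reporting 15 beats truth here (1 > 0).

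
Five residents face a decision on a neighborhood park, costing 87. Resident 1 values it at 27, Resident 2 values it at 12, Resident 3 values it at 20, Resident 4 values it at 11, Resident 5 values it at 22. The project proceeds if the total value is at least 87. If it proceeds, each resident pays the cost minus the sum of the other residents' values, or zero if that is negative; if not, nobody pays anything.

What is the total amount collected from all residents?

67

Total value 92 ≥ cost 87, so it is built.
Resident 1: others sum to 65; max(0, 87 - 65) = 22.
Resident 2: others sum to 80; max(0, 87 - 80) = 7.
Resident 3: others sum to 72; max(0, 87 - 72) = 15.
Resident 4: others sum to 81; max(0, 87 - 81) = 6.
Resident 5: others sum to 70; max(0, 87 - 70) = 17.
Total collected = 22 + 7 + 15 + 6 + 17 = 67.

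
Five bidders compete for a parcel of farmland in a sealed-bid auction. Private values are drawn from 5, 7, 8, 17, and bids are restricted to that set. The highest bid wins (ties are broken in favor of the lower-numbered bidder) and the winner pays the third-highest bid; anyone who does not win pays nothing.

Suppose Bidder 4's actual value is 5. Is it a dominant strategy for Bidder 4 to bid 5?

Check each profile of the others' bids and compare truth against every alternative bid.
Others bid (5, 5, 5, 5): truth gives 0, best alternative gives 0.
Others bid (5, 5, 5, 7): truth gives 0, best alternative gives 0.
Others bid (5, 5, 5, 8): truth gives 0, best alternative gives 0.
Others bid (5, 5, 5, 17): truth gives 0, best alternative gives 0.
Others bid (5, 5, 7, 5): truth gives 0, best alternative gives 0.
Others bid (5, 5, 7, 7): truth gives 0, best alternative gives 0.
(Remaining 250 profiles checked similarly; truth is weakly best in each.)
In every case the truthful bid is at least as good as any alternative, so it is a dominant strategy.

Yes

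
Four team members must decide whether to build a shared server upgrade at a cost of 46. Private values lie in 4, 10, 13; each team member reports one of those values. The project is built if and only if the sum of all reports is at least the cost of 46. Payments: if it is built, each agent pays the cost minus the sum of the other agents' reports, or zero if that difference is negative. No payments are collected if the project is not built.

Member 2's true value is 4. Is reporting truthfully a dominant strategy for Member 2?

Check each profile of the others' reports and compare truth against every alternative report.
Others report (10, 13, 13): truth gives 0, best alternative gives -6.
Others report (13, 10, 13): truth gives 0, best alternative gives -6.
Others report (13, 13, 10): truth gives 0, best alternative gives -6.
Others report (13, 13, 13): truth gives 0, best alternative gives -3.
Others report (4, 4, 4): truth gives 0, best alternative gives 0.
Others report (4, 4, 10): truth gives 0, best alternative gives 0.
(Remaining 21 profiles checked similarly; truth is weakly best in each.)
In every case the truthful report is at least as good as any alternative, so it is a dominant strategy.

Yes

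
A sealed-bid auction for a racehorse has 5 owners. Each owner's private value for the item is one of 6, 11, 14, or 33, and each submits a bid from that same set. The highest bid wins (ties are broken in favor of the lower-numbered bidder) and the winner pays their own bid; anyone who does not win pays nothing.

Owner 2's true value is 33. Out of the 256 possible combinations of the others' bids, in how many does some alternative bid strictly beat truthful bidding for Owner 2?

Others bid (6, 6, 6, 6): truth gives 0; bid 11 gives 22 > 0. Violating.
Others bid (6, 6, 6, 11): truth gives 0; bid 11 gives 22 > 0. Violating.
Others bid (6, 6, 6, 14): truth gives 0; bid 14 gives 19 > 0. Violating.
Others bid (6, 6, 11, 6): truth gives 0; bid 11 gives 22 > 0. Violating.
Others bid (6, 6, 6, 33): truth gives 0; no alternative beats it.
Others bid (6, 6, 11, 33): truth gives 0; no alternative beats it.
(Checking all 256 profiles: 54 have a profitable deviation, 202 do not.)

54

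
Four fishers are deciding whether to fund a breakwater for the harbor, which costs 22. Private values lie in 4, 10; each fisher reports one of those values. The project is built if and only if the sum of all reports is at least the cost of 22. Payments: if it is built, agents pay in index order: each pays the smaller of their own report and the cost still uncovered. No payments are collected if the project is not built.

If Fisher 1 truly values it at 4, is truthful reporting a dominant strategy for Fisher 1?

Check each profile of the others' reports and compare truth against every alternative report.
Others report (4, 4, 4): truth gives 0, best alternative gives -6.
Others report (4, 4, 10): truth gives 0, best alternative gives -6.
Others report (4, 10, 4): truth gives 0, best alternative gives -6.
Others report (4, 10, 10): truth gives 0, best alternative gives -6.
Others report (10, 4, 4): truth gives 0, best alternative gives -6.
Others report (10, 4, 10): truth gives 0, best alternative gives -6.
(Remaining 2 profiles checked similarly; truth is weakly best in each.)
In every case the truthful report is at least as good as any alternative, so it is a dominant strategy.

Yes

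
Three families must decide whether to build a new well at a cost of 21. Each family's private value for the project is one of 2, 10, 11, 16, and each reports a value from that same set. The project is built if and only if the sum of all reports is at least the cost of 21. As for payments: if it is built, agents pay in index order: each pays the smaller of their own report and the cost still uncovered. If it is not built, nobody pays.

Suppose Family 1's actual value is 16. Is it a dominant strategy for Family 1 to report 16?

Consider the case where Family 2 reports 2 and Family 3 reports 10.
Truthful report 16: project built, pays 16, utility 16 - 16 = 0.
Report 10 instead: project built, pays 10, utility 16 - 10 = 6.
Since 6 > 0, reporting 10 is strictly better here, so truthful reporting is not dominant.

No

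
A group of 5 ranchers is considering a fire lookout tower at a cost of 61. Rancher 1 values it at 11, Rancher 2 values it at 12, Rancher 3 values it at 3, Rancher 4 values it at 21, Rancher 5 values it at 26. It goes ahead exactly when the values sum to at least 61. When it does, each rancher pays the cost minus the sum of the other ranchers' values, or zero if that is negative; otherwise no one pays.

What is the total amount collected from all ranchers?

23

Total value 73 ≥ cost 61, so it is built.
Rancher 1: others sum to 62; max(0, 61 - 62) = 0.
Rancher 2: others sum to 61; max(0, 61 - 61) = 0.
Rancher 3: others sum to 70; max(0, 61 - 70) = 0.
Rancher 4: others sum to 52; max(0, 61 - 52) = 9.
Rancher 5: others sum to 47; max(0, 61 - 47) = 14.
Total collected = 0 + 0 + 0 + 9 + 14 = 23.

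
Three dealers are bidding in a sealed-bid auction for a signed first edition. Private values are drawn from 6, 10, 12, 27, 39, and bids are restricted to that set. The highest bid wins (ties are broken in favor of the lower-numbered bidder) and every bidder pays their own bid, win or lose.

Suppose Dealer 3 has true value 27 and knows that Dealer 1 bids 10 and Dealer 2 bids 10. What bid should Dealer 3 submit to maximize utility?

Bid 6: loses but pays 6, utility -6.
Bid 10: loses but pays 10, utility -10.
Bid 12: wins, pays 12, utility 27 - 12 = 15.
Bid 27: wins, pays 27, utility 27 - 27 = 0.
Bid 39: wins, pays 39, utility 27 - 39 = -12.
The best choice is 12 with utility 15.

12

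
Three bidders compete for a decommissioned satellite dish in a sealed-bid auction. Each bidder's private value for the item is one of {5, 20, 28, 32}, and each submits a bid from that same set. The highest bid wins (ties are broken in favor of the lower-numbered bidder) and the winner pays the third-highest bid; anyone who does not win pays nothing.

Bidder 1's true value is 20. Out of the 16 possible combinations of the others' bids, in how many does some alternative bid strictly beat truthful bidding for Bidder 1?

4

Others bid (5, 28): truth gives 0; bid 28 gives 15 > 0. Violating.
Others bid (5, 32): truth gives 0; bid 32 gives 15 > 0. Violating.
Others bid (28, 5): truth gives 0; bid 28 gives 15 > 0. Violating.
Others bid (32, 5): truth gives 0; bid 32 gives 15 > 0. Violating.
Others bid (5, 5): truth gives 15; no alternative beats it.
Others bid (5, 20): truth gives 15; no alternative beats it.
(Checking all 16 profiles: 4 have a profitable deviation, 12 do not.)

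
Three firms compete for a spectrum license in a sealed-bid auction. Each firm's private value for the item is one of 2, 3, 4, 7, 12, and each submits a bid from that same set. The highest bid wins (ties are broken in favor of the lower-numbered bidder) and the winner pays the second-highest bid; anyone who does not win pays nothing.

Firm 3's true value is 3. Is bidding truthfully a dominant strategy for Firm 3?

Yes

Check each profile of the others' bids and compare truth against every alternative bid.
Others bid (2, 2): truth gives 1, best alternative gives 1.
Others bid (2, 3): truth gives 0, best alternative gives 0.
Others bid (2, 4): truth gives 0, best alternative gives 0.
Others bid (2, 7): truth gives 0, best alternative gives 0.
Others bid (2, 12): truth gives 0, best alternative gives 0.
Others bid (3, 2): truth gives 0, best alternative gives 0.
(Remaining 19 profiles checked similarly; truth is weakly best in each.)
In every case the truthful bid is at least as good as any alternative, so it is a dominant strategy.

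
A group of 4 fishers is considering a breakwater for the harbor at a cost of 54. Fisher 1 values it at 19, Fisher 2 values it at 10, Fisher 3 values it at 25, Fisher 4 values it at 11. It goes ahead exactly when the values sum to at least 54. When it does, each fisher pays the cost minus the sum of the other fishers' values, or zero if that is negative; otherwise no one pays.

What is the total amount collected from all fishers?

Total value 65 ≥ cost 54, so it is built.
Fisher 1: others sum to 46; max(0, 54 - 46) = 8.
Fisher 2: others sum to 55; max(0, 54 - 55) = 0.
Fisher 3: others sum to 40; max(0, 54 - 40) = 14.
Fisher 4: others sum to 54; max(0, 54 - 54) = 0.
Total collected = 8 + 0 + 14 + 0 = 22.

22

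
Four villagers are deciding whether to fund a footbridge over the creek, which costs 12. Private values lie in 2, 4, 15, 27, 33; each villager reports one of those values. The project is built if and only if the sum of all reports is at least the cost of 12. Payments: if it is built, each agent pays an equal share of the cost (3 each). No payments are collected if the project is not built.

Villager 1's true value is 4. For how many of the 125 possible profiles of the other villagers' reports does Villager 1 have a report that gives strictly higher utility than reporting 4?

Others report (2, 2, 2): truth gives 0; report 15 gives 1 > 0. Violating.
Others report (2, 2, 4): truth gives 1; no alternative beats it.
Others report (2, 2, 15): truth gives 1; no alternative beats it.
(Checking all 125 profiles: 1 has a profitable deviation, 124 do not.)

1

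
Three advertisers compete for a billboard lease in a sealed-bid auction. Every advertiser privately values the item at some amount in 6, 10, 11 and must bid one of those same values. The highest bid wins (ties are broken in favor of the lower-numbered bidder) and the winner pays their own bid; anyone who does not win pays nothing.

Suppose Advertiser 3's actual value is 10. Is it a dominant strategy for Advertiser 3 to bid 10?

Yes

Check each profile of the others' bids and compare truth against every alternative bid.
Others bid (6, 6): truth gives 0, best alternative gives 0.
Others bid (6, 10): truth gives 0, best alternative gives 0.
Others bid (6, 11): truth gives 0, best alternative gives 0.
Others bid (10, 6): truth gives 0, best alternative gives 0.
Others bid (10, 10): truth gives 0, best alternative gives 0.
Others bid (10, 11): truth gives 0, best alternative gives 0.
(Remaining 3 profiles checked similarly; truth is weakly best in each.)
In every case the truthful bid is at least as good as any alternative, so it is a dominant strategy.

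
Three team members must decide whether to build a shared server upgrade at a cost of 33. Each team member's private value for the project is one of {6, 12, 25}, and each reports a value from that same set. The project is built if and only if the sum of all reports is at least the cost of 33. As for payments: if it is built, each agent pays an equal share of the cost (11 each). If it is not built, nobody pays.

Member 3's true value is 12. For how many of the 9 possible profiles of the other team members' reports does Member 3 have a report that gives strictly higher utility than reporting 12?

3

Others report (6, 6): truth gives 0; report 25 gives 1 > 0. Violating.
Others report (6, 12): truth gives 0; report 25 gives 1 > 0. Violating.
Others report (12, 6): truth gives 0; report 25 gives 1 > 0. Violating.
Others report (6, 25): truth gives 1; no alternative beats it.
Others report (12, 12): truth gives 1; no alternative beats it.
(Checking all 9 profiles: 3 have a profitable deviation, 6 do not.)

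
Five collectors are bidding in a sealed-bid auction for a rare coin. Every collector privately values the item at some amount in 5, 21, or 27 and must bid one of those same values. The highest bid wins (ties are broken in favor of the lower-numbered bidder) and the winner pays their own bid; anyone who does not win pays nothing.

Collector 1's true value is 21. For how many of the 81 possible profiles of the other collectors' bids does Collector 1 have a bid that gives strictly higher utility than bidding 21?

1

Others bid (5, 5, 5, 5): truth gives 0; bid 5 gives 16 > 0. Violating.
Others bid (5, 5, 5, 21): truth gives 0; no alternative beats it.
Others bid (5, 5, 5, 27): truth gives 0; no alternative beats it.
(Checking all 81 profiles: 1 has a profitable deviation, 80 do not.)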